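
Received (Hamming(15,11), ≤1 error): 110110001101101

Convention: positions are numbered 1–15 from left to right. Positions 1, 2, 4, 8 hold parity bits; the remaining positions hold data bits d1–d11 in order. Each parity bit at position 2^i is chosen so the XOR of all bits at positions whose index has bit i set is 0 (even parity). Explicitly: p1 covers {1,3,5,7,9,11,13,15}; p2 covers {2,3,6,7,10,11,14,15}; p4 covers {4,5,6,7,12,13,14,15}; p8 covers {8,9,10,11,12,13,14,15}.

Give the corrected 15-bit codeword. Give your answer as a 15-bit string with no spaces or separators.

110110001101100

s1 (pos 1,3,5,7,9,11,13,15): 1⊕0⊕1⊕0⊕1⊕0⊕1⊕1 = 1
s2 (pos 2,3,6,7,10,11,14,15): 1⊕0⊕0⊕0⊕1⊕0⊕0⊕1 = 1
s4 (pos 4,5,6,7,12,13,14,15): 1⊕1⊕0⊕0⊕1⊕1⊕0⊕1 = 1
s8 (pos 8,9,10,11,12,13,14,15): 0⊕1⊕1⊕0⊕1⊕1⊕0⊕1 = 1
Syndrome s8…s1 = 1111 → error at position 15.
Flip position 15: 110110001101101 → 110110001101100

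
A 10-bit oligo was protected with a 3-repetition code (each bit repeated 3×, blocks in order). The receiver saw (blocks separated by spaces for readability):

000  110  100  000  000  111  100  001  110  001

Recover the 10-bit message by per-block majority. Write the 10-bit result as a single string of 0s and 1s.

Block 1 (000): 0 ones → 0
Block 2 (110): 2 ones → 1
Block 3 (100): 1 one → 0
Block 4 (000): 0 ones → 0
Block 5 (000): 0 ones → 0
Block 6 (111): 3 ones → 1
Block 7 (100): 1 one → 0
Block 8 (001): 1 one → 0
Block 9 (110): 2 ones → 1
Block 10 (001): 1 one → 0

0100010010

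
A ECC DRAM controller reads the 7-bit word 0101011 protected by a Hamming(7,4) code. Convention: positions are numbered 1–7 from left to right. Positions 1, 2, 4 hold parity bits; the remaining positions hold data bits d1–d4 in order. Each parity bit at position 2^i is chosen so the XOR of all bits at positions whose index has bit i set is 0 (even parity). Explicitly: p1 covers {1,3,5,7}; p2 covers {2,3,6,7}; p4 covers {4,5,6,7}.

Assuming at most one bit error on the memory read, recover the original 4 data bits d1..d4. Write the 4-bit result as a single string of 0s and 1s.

0010

s1 (pos 1,3,5,7): 0⊕0⊕0⊕1 = 1
s2 (pos 2,3,6,7): 1⊕0⊕1⊕1 = 1
s4 (pos 4,5,6,7): 1⊕0⊕1⊕1 = 1
Syndrome s4…s1 = 111 → error at position 7.
Flip position 7: 0101011 → 0101010
Read data bits from positions 3,5,6,7: 0010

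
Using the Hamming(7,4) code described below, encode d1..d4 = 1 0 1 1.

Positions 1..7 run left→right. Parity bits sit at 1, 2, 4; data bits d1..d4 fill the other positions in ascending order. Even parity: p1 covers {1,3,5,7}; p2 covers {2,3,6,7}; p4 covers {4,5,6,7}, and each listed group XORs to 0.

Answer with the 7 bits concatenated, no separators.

Place data at non-parity positions: p1 p2 1 p4 0 1 1
p1 (pos 1,3,5,7): XOR of data positions = 1⊕0⊕1 = 0
p2 (pos 2,3,6,7): XOR of data positions = 1⊕1⊕1 = 1
p4 (pos 4,5,6,7): XOR of data positions = 0⊕1⊕1 = 0
Codeword: 0110011

0110011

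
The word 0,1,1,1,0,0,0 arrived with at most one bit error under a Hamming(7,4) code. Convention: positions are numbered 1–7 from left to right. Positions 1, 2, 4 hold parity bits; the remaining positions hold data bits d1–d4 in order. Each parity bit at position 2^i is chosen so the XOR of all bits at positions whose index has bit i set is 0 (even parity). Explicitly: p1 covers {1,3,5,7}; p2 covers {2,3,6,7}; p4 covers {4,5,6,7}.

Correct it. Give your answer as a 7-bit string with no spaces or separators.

0111100

s1 (pos 1,3,5,7): 0⊕1⊕0⊕0 = 1
s2 (pos 2,3,6,7): 1⊕1⊕0⊕0 = 0
s4 (pos 4,5,6,7): 1⊕0⊕0⊕0 = 1
Syndrome s4…s1 = 101 → error at position 5.
Flip position 5: 0111000 → 0111100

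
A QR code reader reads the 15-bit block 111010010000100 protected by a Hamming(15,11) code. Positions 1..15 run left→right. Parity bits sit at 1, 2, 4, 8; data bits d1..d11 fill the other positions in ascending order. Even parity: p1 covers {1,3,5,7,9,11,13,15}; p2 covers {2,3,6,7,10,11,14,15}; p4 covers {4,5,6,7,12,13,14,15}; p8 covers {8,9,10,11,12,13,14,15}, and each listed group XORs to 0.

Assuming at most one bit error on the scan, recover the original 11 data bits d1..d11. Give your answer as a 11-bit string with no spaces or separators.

s1 (pos 1,3,5,7,9,11,13,15): 1⊕1⊕1⊕0⊕0⊕0⊕1⊕0 = 0
s2 (pos 2,3,6,7,10,11,14,15): 1⊕1⊕0⊕0⊕0⊕0⊕0⊕0 = 0
s4 (pos 4,5,6,7,12,13,14,15): 0⊕1⊕0⊕0⊕0⊕1⊕0⊕0 = 0
s8 (pos 8,9,10,11,12,13,14,15): 1⊕0⊕0⊕0⊕0⊕1⊕0⊕0 = 0
Syndrome s8…s1 = 0000 → no error.
Read data bits from positions 3,5,6,7,9,10,11,12,13,14,15: 11000000100

11000000100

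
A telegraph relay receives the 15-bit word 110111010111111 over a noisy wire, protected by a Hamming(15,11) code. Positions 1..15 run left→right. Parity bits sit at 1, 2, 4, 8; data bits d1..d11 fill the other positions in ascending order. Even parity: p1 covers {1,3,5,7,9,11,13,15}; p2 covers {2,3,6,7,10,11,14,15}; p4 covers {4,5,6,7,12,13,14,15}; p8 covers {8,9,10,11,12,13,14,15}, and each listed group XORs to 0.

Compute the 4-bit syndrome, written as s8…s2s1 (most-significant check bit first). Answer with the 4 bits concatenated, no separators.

1101

s1 (pos 1,3,5,7,9,11,13,15): 1⊕0⊕1⊕0⊕0⊕1⊕1⊕1 = 1
s2 (pos 2,3,6,7,10,11,14,15): 1⊕0⊕1⊕0⊕1⊕1⊕1⊕1 = 0
s4 (pos 4,5,6,7,12,13,14,15): 1⊕1⊕1⊕0⊕1⊕1⊕1⊕1 = 1
s8 (pos 8,9,10,11,12,13,14,15): 1⊕0⊕1⊕1⊕1⊕1⊕1⊕1 = 1
Syndrome s8…s1 = 1101 → error at position 13.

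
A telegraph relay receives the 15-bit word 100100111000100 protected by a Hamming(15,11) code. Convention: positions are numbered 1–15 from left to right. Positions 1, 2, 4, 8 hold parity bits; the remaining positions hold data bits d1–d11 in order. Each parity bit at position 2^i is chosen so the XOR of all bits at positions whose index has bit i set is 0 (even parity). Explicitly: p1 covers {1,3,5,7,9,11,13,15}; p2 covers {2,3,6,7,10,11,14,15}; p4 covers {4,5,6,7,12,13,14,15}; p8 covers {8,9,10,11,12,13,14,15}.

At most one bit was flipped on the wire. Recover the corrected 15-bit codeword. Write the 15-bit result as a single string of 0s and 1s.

100100111000110

s1 (pos 1,3,5,7,9,11,13,15): 1⊕0⊕0⊕1⊕1⊕0⊕1⊕0 = 0
s2 (pos 2,3,6,7,10,11,14,15): 0⊕0⊕0⊕1⊕0⊕0⊕0⊕0 = 1
s4 (pos 4,5,6,7,12,13,14,15): 1⊕0⊕0⊕1⊕0⊕1⊕0⊕0 = 1
s8 (pos 8,9,10,11,12,13,14,15): 1⊕1⊕0⊕0⊕0⊕1⊕0⊕0 = 1
Syndrome s8…s1 = 1110 → error at position 14.
Flip position 14: 100100111000100 → 100100111000110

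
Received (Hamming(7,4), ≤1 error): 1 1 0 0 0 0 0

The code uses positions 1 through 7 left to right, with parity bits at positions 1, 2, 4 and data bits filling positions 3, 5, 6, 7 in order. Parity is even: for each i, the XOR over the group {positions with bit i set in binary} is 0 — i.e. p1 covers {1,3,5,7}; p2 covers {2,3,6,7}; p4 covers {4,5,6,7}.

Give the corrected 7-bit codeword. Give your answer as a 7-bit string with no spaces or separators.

s1 (pos 1,3,5,7): 1⊕0⊕0⊕0 = 1
s2 (pos 2,3,6,7): 1⊕0⊕0⊕0 = 1
s4 (pos 4,5,6,7): 0⊕0⊕0⊕0 = 0
Syndrome s4…s1 = 011 → error at position 3.
Flip position 3: 1100000 → 1110000

1110000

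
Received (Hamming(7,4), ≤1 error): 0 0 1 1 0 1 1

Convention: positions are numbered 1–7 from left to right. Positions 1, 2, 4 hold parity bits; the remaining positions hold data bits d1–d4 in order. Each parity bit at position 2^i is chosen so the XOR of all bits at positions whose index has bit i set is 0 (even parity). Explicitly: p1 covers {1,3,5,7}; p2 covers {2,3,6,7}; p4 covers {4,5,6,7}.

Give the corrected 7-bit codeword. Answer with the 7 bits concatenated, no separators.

0011001

s1 (pos 1,3,5,7): 0⊕1⊕0⊕1 = 0
s2 (pos 2,3,6,7): 0⊕1⊕1⊕1 = 1
s4 (pos 4,5,6,7): 1⊕0⊕1⊕1 = 1
Syndrome s4…s1 = 110 → error at position 6.
Flip position 6: 0011011 → 0011001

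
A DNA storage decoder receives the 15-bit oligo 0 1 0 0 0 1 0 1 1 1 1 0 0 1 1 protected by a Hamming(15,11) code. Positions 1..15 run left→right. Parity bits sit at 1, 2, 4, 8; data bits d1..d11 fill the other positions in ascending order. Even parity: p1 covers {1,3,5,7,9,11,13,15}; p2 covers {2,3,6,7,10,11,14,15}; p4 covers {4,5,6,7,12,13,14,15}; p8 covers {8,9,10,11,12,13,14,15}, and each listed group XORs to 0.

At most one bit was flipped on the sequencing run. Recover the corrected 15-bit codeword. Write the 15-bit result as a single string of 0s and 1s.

010011011110011

s1 (pos 1,3,5,7,9,11,13,15): 0⊕0⊕0⊕0⊕1⊕1⊕0⊕1 = 1
s2 (pos 2,3,6,7,10,11,14,15): 1⊕0⊕1⊕0⊕1⊕1⊕1⊕1 = 0
s4 (pos 4,5,6,7,12,13,14,15): 0⊕0⊕1⊕0⊕0⊕0⊕1⊕1 = 1
s8 (pos 8,9,10,11,12,13,14,15): 1⊕1⊕1⊕1⊕0⊕0⊕1⊕1 = 0
Syndrome s8…s1 = 0101 → error at position 5.
Flip position 5: 010001011110011 → 010011011110011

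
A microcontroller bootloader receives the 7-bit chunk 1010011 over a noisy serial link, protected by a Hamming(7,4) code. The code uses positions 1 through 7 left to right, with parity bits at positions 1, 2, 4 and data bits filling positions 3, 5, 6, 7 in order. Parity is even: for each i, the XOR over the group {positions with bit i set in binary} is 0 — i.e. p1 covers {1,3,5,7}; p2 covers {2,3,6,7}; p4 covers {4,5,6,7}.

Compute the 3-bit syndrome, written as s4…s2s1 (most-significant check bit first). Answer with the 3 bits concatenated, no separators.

s1 (pos 1,3,5,7): 1⊕1⊕0⊕1 = 1
s2 (pos 2,3,6,7): 0⊕1⊕1⊕1 = 1
s4 (pos 4,5,6,7): 0⊕0⊕1⊕1 = 0
Syndrome s4…s1 = 011 → error at position 3.

011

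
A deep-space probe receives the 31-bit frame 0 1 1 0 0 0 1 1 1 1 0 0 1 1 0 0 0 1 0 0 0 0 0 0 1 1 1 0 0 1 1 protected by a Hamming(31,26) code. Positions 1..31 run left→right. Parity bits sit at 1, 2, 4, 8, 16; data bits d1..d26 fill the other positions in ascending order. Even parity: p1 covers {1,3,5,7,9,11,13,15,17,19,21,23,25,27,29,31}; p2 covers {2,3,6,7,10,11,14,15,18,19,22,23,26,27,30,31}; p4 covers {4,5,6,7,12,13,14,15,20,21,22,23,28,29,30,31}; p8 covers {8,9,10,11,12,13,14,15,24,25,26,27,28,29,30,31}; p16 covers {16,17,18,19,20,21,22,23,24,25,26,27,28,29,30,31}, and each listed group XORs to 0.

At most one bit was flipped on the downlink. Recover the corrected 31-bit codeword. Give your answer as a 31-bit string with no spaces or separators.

s1 (pos 1,3,5,7,9,11,13,15,17,19,21,23,25,27,29,31): 0⊕1⊕0⊕1⊕1⊕0⊕1⊕0⊕0⊕0⊕0⊕0⊕1⊕1⊕0⊕1 = 1
s2 (pos 2,3,6,7,10,11,14,15,18,19,22,23,26,27,30,31): 1⊕1⊕0⊕1⊕1⊕0⊕1⊕0⊕1⊕0⊕0⊕0⊕1⊕1⊕1⊕1 = 0
s4 (pos 4,5,6,7,12,13,14,15,20,21,22,23,28,29,30,31): 0⊕0⊕0⊕1⊕0⊕1⊕1⊕0⊕0⊕0⊕0⊕0⊕0⊕0⊕1⊕1 = 1
s8 (pos 8,9,10,11,12,13,14,15,24,25,26,27,28,29,30,31): 1⊕1⊕1⊕0⊕0⊕1⊕1⊕0⊕0⊕1⊕1⊕1⊕0⊕0⊕1⊕1 = 0
s16 (pos 16,17,18,19,20,21,22,23,24,25,26,27,28,29,30,31): 0⊕0⊕1⊕0⊕0⊕0⊕0⊕0⊕0⊕1⊕1⊕1⊕0⊕0⊕1⊕1 = 0
Syndrome s16…s1 = 00101 → error at position 5.
Flip position 5: 0110001111001100010000001110011 → 0110101111001100010000001110011

0110101111001100010000001110011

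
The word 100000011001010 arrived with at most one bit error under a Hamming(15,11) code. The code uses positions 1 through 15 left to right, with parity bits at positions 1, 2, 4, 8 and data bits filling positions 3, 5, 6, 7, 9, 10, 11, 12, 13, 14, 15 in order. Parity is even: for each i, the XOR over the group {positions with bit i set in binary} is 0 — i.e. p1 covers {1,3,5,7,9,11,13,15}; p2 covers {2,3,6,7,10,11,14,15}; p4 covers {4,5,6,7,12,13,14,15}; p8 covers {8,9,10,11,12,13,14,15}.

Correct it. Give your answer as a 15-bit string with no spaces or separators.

110000011001010

s1 (pos 1,3,5,7,9,11,13,15): 1⊕0⊕0⊕0⊕1⊕0⊕0⊕0 = 0
s2 (pos 2,3,6,7,10,11,14,15): 0⊕0⊕0⊕0⊕0⊕0⊕1⊕0 = 1
s4 (pos 4,5,6,7,12,13,14,15): 0⊕0⊕0⊕0⊕1⊕0⊕1⊕0 = 0
s8 (pos 8,9,10,11,12,13,14,15): 1⊕1⊕0⊕0⊕1⊕0⊕1⊕0 = 0
Syndrome s8…s1 = 0010 → error at position 2.
Flip position 2: 100000011001010 → 110000011001010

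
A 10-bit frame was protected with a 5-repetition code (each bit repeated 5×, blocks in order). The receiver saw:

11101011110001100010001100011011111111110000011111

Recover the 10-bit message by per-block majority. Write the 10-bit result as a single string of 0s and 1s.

Block 1 (11101): 4 ones → 1
Block 2 (01111): 4 ones → 1
Block 3 (00011): 2 ones → 0
Block 4 (00010): 1 one → 0
Block 5 (00110): 2 ones → 0
Block 6 (00110): 2 ones → 0
Block 7 (11111): 5 ones → 1
Block 8 (11111): 5 ones → 1
Block 9 (00000): 0 ones → 0
Block 10 (11111): 5 ones → 1

1100001101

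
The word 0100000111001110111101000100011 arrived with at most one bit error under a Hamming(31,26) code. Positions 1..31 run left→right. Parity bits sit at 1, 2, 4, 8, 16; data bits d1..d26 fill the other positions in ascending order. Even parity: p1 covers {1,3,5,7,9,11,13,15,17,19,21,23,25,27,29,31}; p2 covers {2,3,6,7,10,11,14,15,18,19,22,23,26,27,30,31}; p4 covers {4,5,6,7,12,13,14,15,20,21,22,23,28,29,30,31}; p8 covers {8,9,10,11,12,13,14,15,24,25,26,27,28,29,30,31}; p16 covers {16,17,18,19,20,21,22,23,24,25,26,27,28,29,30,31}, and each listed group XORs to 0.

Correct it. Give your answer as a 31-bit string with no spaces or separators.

0100000111011110111101000100011

s1 (pos 1,3,5,7,9,11,13,15,17,19,21,23,25,27,29,31): 0⊕0⊕0⊕0⊕1⊕0⊕1⊕1⊕1⊕1⊕0⊕0⊕0⊕0⊕0⊕1 = 0
s2 (pos 2,3,6,7,10,11,14,15,18,19,22,23,26,27,30,31): 1⊕0⊕0⊕0⊕1⊕0⊕1⊕1⊕1⊕1⊕1⊕0⊕1⊕0⊕1⊕1 = 0
s4 (pos 4,5,6,7,12,13,14,15,20,21,22,23,28,29,30,31): 0⊕0⊕0⊕0⊕0⊕1⊕1⊕1⊕1⊕0⊕1⊕0⊕0⊕0⊕1⊕1 = 1
s8 (pos 8,9,10,11,12,13,14,15,24,25,26,27,28,29,30,31): 1⊕1⊕1⊕0⊕0⊕1⊕1⊕1⊕0⊕0⊕1⊕0⊕0⊕0⊕1⊕1 = 1
s16 (pos 16,17,18,19,20,21,22,23,24,25,26,27,28,29,30,31): 0⊕1⊕1⊕1⊕1⊕0⊕1⊕0⊕0⊕0⊕1⊕0⊕0⊕0⊕1⊕1 = 0
Syndrome s16…s1 = 01100 → error at position 12.
Flip position 12: 0100000111001110111101000100011 → 0100000111011110111101000100011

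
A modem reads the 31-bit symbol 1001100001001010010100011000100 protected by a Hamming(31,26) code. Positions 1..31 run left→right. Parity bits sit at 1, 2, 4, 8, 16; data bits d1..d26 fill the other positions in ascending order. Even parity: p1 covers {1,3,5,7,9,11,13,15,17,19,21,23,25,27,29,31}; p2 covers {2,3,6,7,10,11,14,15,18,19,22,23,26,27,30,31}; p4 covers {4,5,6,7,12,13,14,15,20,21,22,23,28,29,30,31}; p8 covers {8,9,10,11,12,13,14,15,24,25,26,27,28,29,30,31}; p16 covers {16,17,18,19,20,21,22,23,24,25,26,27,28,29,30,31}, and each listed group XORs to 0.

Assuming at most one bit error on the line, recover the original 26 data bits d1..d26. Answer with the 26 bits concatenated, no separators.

01000100101000100011000100

s1 (pos 1,3,5,7,9,11,13,15,17,19,21,23,25,27,29,31): 1⊕0⊕1⊕0⊕0⊕0⊕1⊕1⊕0⊕0⊕0⊕0⊕1⊕0⊕1⊕0 = 0
s2 (pos 2,3,6,7,10,11,14,15,18,19,22,23,26,27,30,31): 0⊕0⊕0⊕0⊕1⊕0⊕0⊕1⊕1⊕0⊕0⊕0⊕0⊕0⊕0⊕0 = 1
s4 (pos 4,5,6,7,12,13,14,15,20,21,22,23,28,29,30,31): 1⊕1⊕0⊕0⊕0⊕1⊕0⊕1⊕1⊕0⊕0⊕0⊕0⊕1⊕0⊕0 = 0
s8 (pos 8,9,10,11,12,13,14,15,24,25,26,27,28,29,30,31): 0⊕0⊕1⊕0⊕0⊕1⊕0⊕1⊕1⊕1⊕0⊕0⊕0⊕1⊕0⊕0 = 0
s16 (pos 16,17,18,19,20,21,22,23,24,25,26,27,28,29,30,31): 0⊕0⊕1⊕0⊕1⊕0⊕0⊕0⊕1⊕1⊕0⊕0⊕0⊕1⊕0⊕0 = 1
Syndrome s16…s1 = 10010 → error at position 18.
Flip position 18: 1001100001001010010100011000100 → 1001100001001010000100011000100
Read data bits from positions 3,5,6,7,9,10,11,12,13,14,15,17,18,19,20,21,22,23,24,25,26,27,28,29,30,31: 01000100101000100011000100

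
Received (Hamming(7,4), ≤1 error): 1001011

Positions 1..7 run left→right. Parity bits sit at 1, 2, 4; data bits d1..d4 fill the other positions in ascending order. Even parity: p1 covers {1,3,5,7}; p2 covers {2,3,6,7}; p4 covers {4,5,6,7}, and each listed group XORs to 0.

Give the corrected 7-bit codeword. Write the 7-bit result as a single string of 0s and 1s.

s1 (pos 1,3,5,7): 1⊕0⊕0⊕1 = 0
s2 (pos 2,3,6,7): 0⊕0⊕1⊕1 = 0
s4 (pos 4,5,6,7): 1⊕0⊕1⊕1 = 1
Syndrome s4…s1 = 100 → error at position 4.
Flip position 4: 1001011 → 1000011

1000011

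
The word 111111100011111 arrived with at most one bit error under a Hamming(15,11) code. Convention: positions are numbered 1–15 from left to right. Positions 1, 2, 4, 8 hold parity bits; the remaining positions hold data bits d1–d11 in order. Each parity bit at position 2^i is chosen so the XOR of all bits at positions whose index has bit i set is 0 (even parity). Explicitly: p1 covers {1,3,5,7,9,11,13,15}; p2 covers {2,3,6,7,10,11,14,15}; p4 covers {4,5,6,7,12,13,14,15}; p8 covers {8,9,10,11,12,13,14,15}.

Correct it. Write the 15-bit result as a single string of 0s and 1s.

s1 (pos 1,3,5,7,9,11,13,15): 1⊕1⊕1⊕1⊕0⊕1⊕1⊕1 = 1
s2 (pos 2,3,6,7,10,11,14,15): 1⊕1⊕1⊕1⊕0⊕1⊕1⊕1 = 1
s4 (pos 4,5,6,7,12,13,14,15): 1⊕1⊕1⊕1⊕1⊕1⊕1⊕1 = 0
s8 (pos 8,9,10,11,12,13,14,15): 0⊕0⊕0⊕1⊕1⊕1⊕1⊕1 = 1
Syndrome s8…s1 = 1011 → error at position 11.
Flip position 11: 111111100011111 → 111111100001111

111111100001111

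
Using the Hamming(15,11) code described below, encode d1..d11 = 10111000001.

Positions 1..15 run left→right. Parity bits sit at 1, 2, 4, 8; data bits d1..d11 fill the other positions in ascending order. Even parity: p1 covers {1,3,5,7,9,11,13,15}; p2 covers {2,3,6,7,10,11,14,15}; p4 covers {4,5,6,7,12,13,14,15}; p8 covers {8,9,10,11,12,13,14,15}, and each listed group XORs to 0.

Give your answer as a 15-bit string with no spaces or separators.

Place data at non-parity positions: p1 p2 1 p4 0 1 1 p8 1 0 0 0 0 0 1
p1 (pos 1,3,5,7,9,11,13,15): XOR of data positions = 1⊕0⊕1⊕1⊕0⊕0⊕1 = 0
p2 (pos 2,3,6,7,10,11,14,15): XOR of data positions = 1⊕1⊕1⊕0⊕0⊕0⊕1 = 0
p4 (pos 4,5,6,7,12,13,14,15): XOR of data positions = 0⊕1⊕1⊕0⊕0⊕0⊕1 = 1
p8 (pos 8,9,10,11,12,13,14,15): XOR of data positions = 1⊕0⊕0⊕0⊕0⊕0⊕1 = 0
Codeword: 001101101000001

001101101000001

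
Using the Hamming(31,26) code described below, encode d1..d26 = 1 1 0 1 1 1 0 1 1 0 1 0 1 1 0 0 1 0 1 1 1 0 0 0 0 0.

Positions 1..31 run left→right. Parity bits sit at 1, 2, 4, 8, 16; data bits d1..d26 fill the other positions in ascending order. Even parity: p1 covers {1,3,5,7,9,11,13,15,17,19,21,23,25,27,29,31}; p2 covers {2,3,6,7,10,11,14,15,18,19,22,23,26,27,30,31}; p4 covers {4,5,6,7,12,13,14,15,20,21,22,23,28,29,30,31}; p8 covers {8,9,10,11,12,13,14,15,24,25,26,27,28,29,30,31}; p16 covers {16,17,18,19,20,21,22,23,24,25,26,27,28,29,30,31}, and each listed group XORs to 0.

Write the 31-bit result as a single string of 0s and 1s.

Place data at non-parity positions: p1 p2 1 p4 1 0 1 p8 1 1 0 1 1 0 1 p16 0 1 1 0 0 1 0 1 1 1 0 0 0 0 0
p1 (pos 1,3,5,7,9,11,13,15,17,19,21,23,25,27,29,31): XOR of data positions = 1⊕1⊕1⊕1⊕0⊕1⊕1⊕0⊕1⊕0⊕0⊕1⊕0⊕0⊕0 = 0
p2 (pos 2,3,6,7,10,11,14,15,18,19,22,23,26,27,30,31): XOR of data positions = 1⊕0⊕1⊕1⊕0⊕0⊕1⊕1⊕1⊕1⊕0⊕1⊕0⊕0⊕0 = 0
p4 (pos 4,5,6,7,12,13,14,15,20,21,22,23,28,29,30,31): XOR of data positions = 1⊕0⊕1⊕1⊕1⊕0⊕1⊕0⊕0⊕1⊕0⊕0⊕0⊕0⊕0 = 0
p8 (pos 8,9,10,11,12,13,14,15,24,25,26,27,28,29,30,31): XOR of data positions = 1⊕1⊕0⊕1⊕1⊕0⊕1⊕1⊕1⊕1⊕0⊕0⊕0⊕0⊕0 = 0
p16 (pos 16,17,18,19,20,21,22,23,24,25,26,27,28,29,30,31): XOR of data positions = 0⊕1⊕1⊕0⊕0⊕1⊕0⊕1⊕1⊕1⊕0⊕0⊕0⊕0⊕0 = 0
Codeword: 0010101011011010011001011100000

0010101011011010011001011100000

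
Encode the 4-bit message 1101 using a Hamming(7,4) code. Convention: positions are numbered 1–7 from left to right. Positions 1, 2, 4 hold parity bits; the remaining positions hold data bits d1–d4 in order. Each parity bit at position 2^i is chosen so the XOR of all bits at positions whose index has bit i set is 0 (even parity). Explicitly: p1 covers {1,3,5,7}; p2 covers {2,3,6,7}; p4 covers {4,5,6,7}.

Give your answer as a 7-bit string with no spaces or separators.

Place data at non-parity positions: p1 p2 1 p4 1 0 1
p1 (pos 1,3,5,7): XOR of data positions = 1⊕1⊕1 = 1
p2 (pos 2,3,6,7): XOR of data positions = 1⊕0⊕1 = 0
p4 (pos 4,5,6,7): XOR of data positions = 1⊕0⊕1 = 0
Codeword: 1010101

1010101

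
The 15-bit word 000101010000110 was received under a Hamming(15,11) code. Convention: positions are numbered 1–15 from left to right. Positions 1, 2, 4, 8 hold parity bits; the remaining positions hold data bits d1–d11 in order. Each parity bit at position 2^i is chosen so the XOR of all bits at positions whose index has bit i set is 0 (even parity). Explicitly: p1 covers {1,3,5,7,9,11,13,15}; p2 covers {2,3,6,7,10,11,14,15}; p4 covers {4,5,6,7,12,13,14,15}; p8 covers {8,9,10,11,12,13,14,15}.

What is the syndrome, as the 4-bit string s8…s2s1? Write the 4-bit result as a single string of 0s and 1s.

s1 (pos 1,3,5,7,9,11,13,15): 0⊕0⊕0⊕0⊕0⊕0⊕1⊕0 = 1
s2 (pos 2,3,6,7,10,11,14,15): 0⊕0⊕1⊕0⊕0⊕0⊕1⊕0 = 0
s4 (pos 4,5,6,7,12,13,14,15): 1⊕0⊕1⊕0⊕0⊕1⊕1⊕0 = 0
s8 (pos 8,9,10,11,12,13,14,15): 1⊕0⊕0⊕0⊕0⊕1⊕1⊕0 = 1
Syndrome s8…s1 = 1001 → error at position 9.

1001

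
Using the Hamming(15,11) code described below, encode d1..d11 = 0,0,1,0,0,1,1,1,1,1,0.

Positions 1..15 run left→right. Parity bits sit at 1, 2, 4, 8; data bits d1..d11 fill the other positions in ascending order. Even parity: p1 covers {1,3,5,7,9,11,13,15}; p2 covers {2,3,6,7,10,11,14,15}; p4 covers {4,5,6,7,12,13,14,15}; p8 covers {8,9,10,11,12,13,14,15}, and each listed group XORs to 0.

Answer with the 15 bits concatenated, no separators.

Place data at non-parity positions: p1 p2 0 p4 0 1 0 p8 0 1 1 1 1 1 0
p1 (pos 1,3,5,7,9,11,13,15): XOR of data positions = 0⊕0⊕0⊕0⊕1⊕1⊕0 = 0
p2 (pos 2,3,6,7,10,11,14,15): XOR of data positions = 0⊕1⊕0⊕1⊕1⊕1⊕0 = 0
p4 (pos 4,5,6,7,12,13,14,15): XOR of data positions = 0⊕1⊕0⊕1⊕1⊕1⊕0 = 0
p8 (pos 8,9,10,11,12,13,14,15): XOR of data positions = 0⊕1⊕1⊕1⊕1⊕1⊕0 = 1
Codeword: 000001010111110

000001010111110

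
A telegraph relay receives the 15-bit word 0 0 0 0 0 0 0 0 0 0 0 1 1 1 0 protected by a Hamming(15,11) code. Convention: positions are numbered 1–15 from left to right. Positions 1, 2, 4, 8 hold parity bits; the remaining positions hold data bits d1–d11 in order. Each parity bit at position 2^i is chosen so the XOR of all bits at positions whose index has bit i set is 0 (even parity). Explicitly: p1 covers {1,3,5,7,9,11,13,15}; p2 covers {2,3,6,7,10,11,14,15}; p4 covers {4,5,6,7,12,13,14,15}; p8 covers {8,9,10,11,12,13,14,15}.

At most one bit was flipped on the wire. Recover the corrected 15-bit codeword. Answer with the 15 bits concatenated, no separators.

000000000001111

s1 (pos 1,3,5,7,9,11,13,15): 0⊕0⊕0⊕0⊕0⊕0⊕1⊕0 = 1
s2 (pos 2,3,6,7,10,11,14,15): 0⊕0⊕0⊕0⊕0⊕0⊕1⊕0 = 1
s4 (pos 4,5,6,7,12,13,14,15): 0⊕0⊕0⊕0⊕1⊕1⊕1⊕0 = 1
s8 (pos 8,9,10,11,12,13,14,15): 0⊕0⊕0⊕0⊕1⊕1⊕1⊕0 = 1
Syndrome s8…s1 = 1111 → error at position 15.
Flip position 15: 000000000001110 → 000000000001111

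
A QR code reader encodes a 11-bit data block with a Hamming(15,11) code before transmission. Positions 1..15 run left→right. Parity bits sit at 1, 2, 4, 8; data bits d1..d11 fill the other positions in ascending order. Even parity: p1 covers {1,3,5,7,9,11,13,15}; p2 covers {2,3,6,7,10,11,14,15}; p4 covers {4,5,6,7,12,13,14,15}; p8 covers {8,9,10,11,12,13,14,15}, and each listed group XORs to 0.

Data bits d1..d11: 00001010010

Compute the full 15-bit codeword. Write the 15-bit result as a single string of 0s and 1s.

000100011010010

Place data at non-parity positions: p1 p2 0 p4 0 0 0 p8 1 0 1 0 0 1 0
p1 (pos 1,3,5,7,9,11,13,15): XOR of data positions = 0⊕0⊕0⊕1⊕1⊕0⊕0 = 0
p2 (pos 2,3,6,7,10,11,14,15): XOR of data positions = 0⊕0⊕0⊕0⊕1⊕1⊕0 = 0
p4 (pos 4,5,6,7,12,13,14,15): XOR of data positions = 0⊕0⊕0⊕0⊕0⊕1⊕0 = 1
p8 (pos 8,9,10,11,12,13,14,15): XOR of data positions = 1⊕0⊕1⊕0⊕0⊕1⊕0 = 1
Codeword: 000100011010010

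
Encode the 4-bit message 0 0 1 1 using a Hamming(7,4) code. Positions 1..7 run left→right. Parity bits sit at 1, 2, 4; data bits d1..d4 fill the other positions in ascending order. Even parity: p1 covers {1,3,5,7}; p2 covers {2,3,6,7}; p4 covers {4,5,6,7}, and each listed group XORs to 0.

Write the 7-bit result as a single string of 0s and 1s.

1000011

Place data at non-parity positions: p1 p2 0 p4 0 1 1
p1 (pos 1,3,5,7): XOR of data positions = 0⊕0⊕1 = 1
p2 (pos 2,3,6,7): XOR of data positions = 0⊕1⊕1 = 0
p4 (pos 4,5,6,7): XOR of data positions = 0⊕1⊕1 = 0
Codeword: 1000011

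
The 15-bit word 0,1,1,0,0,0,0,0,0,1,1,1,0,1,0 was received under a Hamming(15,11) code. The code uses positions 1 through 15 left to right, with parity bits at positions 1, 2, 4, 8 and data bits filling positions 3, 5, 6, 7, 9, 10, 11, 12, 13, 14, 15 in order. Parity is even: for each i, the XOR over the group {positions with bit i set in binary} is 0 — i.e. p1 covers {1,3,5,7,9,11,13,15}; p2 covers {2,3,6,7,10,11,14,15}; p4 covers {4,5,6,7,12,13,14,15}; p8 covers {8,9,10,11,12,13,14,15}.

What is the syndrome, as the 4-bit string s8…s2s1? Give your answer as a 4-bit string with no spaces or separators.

0010

s1 (pos 1,3,5,7,9,11,13,15): 0⊕1⊕0⊕0⊕0⊕1⊕0⊕0 = 0
s2 (pos 2,3,6,7,10,11,14,15): 1⊕1⊕0⊕0⊕1⊕1⊕1⊕0 = 1
s4 (pos 4,5,6,7,12,13,14,15): 0⊕0⊕0⊕0⊕1⊕0⊕1⊕0 = 0
s8 (pos 8,9,10,11,12,13,14,15): 0⊕0⊕1⊕1⊕1⊕0⊕1⊕0 = 0
Syndrome s8…s1 = 0010 → error at position 2.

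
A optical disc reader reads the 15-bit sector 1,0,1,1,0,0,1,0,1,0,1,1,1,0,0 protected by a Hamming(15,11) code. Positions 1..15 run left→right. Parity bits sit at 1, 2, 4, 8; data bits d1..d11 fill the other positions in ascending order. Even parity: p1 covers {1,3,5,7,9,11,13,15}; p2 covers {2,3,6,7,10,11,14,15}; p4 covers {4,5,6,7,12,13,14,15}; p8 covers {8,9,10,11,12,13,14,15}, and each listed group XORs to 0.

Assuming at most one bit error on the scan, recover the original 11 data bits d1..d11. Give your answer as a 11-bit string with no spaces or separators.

10011011100

s1 (pos 1,3,5,7,9,11,13,15): 1⊕1⊕0⊕1⊕1⊕1⊕1⊕0 = 0
s2 (pos 2,3,6,7,10,11,14,15): 0⊕1⊕0⊕1⊕0⊕1⊕0⊕0 = 1
s4 (pos 4,5,6,7,12,13,14,15): 1⊕0⊕0⊕1⊕1⊕1⊕0⊕0 = 0
s8 (pos 8,9,10,11,12,13,14,15): 0⊕1⊕0⊕1⊕1⊕1⊕0⊕0 = 0
Syndrome s8…s1 = 0010 → error at position 2.
Flip position 2: 101100101011100 → 111100101011100
Read data bits from positions 3,5,6,7,9,10,11,12,13,14,15: 10011011100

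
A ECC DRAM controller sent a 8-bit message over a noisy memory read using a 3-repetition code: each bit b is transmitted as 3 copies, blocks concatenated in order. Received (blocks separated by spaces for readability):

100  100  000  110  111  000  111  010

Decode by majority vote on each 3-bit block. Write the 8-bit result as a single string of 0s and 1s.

00011010

Block 1 (100): 1 one → 0
Block 2 (100): 1 one → 0
Block 3 (000): 0 ones → 0
Block 4 (110): 2 ones → 1
Block 5 (111): 3 ones → 1
Block 6 (000): 0 ones → 0
Block 7 (111): 3 ones → 1
Block 8 (010): 1 one → 0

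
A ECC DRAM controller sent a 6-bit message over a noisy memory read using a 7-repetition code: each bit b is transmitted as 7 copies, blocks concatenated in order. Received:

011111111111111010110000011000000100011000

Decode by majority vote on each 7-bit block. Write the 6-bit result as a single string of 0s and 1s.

Block 1 (0111111): 6 ones → 1
Block 2 (1111111): 7 ones → 1
Block 3 (1010110): 4 ones → 1
Block 4 (0000110): 2 ones → 0
Block 5 (0000010): 1 one → 0
Block 6 (0011000): 2 ones → 0

111000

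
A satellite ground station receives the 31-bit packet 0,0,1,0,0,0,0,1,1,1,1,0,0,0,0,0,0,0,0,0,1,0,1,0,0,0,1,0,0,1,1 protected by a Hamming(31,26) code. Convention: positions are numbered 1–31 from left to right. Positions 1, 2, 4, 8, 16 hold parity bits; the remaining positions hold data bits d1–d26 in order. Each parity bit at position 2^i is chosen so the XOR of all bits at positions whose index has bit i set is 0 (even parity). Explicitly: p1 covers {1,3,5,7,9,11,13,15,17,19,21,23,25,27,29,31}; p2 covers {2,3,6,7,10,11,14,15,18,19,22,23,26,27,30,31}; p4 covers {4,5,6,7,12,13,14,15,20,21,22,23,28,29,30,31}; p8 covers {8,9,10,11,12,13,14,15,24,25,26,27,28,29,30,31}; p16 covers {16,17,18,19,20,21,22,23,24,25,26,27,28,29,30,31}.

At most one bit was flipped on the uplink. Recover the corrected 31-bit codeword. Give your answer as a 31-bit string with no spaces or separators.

s1 (pos 1,3,5,7,9,11,13,15,17,19,21,23,25,27,29,31): 0⊕1⊕0⊕0⊕1⊕1⊕0⊕0⊕0⊕0⊕1⊕1⊕0⊕1⊕0⊕1 = 1
s2 (pos 2,3,6,7,10,11,14,15,18,19,22,23,26,27,30,31): 0⊕1⊕0⊕0⊕1⊕1⊕0⊕0⊕0⊕0⊕0⊕1⊕0⊕1⊕1⊕1 = 1
s4 (pos 4,5,6,7,12,13,14,15,20,21,22,23,28,29,30,31): 0⊕0⊕0⊕0⊕0⊕0⊕0⊕0⊕0⊕1⊕0⊕1⊕0⊕0⊕1⊕1 = 0
s8 (pos 8,9,10,11,12,13,14,15,24,25,26,27,28,29,30,31): 1⊕1⊕1⊕1⊕0⊕0⊕0⊕0⊕0⊕0⊕0⊕1⊕0⊕0⊕1⊕1 = 1
s16 (pos 16,17,18,19,20,21,22,23,24,25,26,27,28,29,30,31): 0⊕0⊕0⊕0⊕0⊕1⊕0⊕1⊕0⊕0⊕0⊕1⊕0⊕0⊕1⊕1 = 1
Syndrome s16…s1 = 11011 → error at position 27.
Flip position 27: 0010000111100000000010100010011 → 0010000111100000000010100000011

0010000111100000000010100000011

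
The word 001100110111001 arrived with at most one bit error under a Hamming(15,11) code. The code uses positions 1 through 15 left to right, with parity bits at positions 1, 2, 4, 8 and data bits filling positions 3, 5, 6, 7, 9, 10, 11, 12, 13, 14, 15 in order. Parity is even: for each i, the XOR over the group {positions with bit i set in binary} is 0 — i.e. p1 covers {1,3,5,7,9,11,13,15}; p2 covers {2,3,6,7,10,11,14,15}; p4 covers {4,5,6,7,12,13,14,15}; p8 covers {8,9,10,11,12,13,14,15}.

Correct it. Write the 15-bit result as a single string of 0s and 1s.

s1 (pos 1,3,5,7,9,11,13,15): 0⊕1⊕0⊕1⊕0⊕1⊕0⊕1 = 0
s2 (pos 2,3,6,7,10,11,14,15): 0⊕1⊕0⊕1⊕1⊕1⊕0⊕1 = 1
s4 (pos 4,5,6,7,12,13,14,15): 1⊕0⊕0⊕1⊕1⊕0⊕0⊕1 = 0
s8 (pos 8,9,10,11,12,13,14,15): 1⊕0⊕1⊕1⊕1⊕0⊕0⊕1 = 1
Syndrome s8…s1 = 1010 → error at position 10.
Flip position 10: 001100110111001 → 001100110011001

001100110011001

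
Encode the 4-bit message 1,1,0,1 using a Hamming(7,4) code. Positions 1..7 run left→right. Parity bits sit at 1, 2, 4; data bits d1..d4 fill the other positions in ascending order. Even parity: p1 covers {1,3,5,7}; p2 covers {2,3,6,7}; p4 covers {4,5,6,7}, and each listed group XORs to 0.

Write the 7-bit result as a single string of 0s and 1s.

1010101

Place data at non-parity positions: p1 p2 1 p4 1 0 1
p1 (pos 1,3,5,7): XOR of data positions = 1⊕1⊕1 = 1
p2 (pos 2,3,6,7): XOR of data positions = 1⊕0⊕1 = 0
p4 (pos 4,5,6,7): XOR of data positions = 1⊕0⊕1 = 0
Codeword: 1010101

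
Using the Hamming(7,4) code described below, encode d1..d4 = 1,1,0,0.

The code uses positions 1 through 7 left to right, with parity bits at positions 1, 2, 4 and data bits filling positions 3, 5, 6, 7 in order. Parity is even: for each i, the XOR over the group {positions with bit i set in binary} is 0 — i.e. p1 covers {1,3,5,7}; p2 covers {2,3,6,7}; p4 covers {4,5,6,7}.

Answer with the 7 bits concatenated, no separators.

0111100

Place data at non-parity positions: p1 p2 1 p4 1 0 0
p1 (pos 1,3,5,7): XOR of data positions = 1⊕1⊕0 = 0
p2 (pos 2,3,6,7): XOR of data positions = 1⊕0⊕0 = 1
p4 (pos 4,5,6,7): XOR of data positions = 1⊕0⊕0 = 1
Codeword: 0111100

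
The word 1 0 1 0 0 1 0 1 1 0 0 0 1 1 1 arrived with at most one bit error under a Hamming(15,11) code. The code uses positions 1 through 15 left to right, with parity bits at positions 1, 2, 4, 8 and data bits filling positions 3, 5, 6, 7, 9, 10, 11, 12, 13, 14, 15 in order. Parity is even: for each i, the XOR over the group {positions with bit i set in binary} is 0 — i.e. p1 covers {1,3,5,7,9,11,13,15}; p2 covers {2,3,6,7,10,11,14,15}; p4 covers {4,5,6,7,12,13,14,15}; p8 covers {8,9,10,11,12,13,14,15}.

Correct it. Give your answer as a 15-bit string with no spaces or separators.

101001010000111

s1 (pos 1,3,5,7,9,11,13,15): 1⊕1⊕0⊕0⊕1⊕0⊕1⊕1 = 1
s2 (pos 2,3,6,7,10,11,14,15): 0⊕1⊕1⊕0⊕0⊕0⊕1⊕1 = 0
s4 (pos 4,5,6,7,12,13,14,15): 0⊕0⊕1⊕0⊕0⊕1⊕1⊕1 = 0
s8 (pos 8,9,10,11,12,13,14,15): 1⊕1⊕0⊕0⊕0⊕1⊕1⊕1 = 1
Syndrome s8…s1 = 1001 → error at position 9.
Flip position 9: 101001011000111 → 101001010000111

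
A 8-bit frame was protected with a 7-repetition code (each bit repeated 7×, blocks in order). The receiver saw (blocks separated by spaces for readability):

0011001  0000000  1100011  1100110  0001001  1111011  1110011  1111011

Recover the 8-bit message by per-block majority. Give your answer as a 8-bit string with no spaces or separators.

Block 1 (0011001): 3 ones → 0
Block 2 (0000000): 0 ones → 0
Block 3 (1100011): 4 ones → 1
Block 4 (1100110): 4 ones → 1
Block 5 (0001001): 2 ones → 0
Block 6 (1111011): 6 ones → 1
Block 7 (1110011): 5 ones → 1
Block 8 (1111011): 6 ones → 1

00110111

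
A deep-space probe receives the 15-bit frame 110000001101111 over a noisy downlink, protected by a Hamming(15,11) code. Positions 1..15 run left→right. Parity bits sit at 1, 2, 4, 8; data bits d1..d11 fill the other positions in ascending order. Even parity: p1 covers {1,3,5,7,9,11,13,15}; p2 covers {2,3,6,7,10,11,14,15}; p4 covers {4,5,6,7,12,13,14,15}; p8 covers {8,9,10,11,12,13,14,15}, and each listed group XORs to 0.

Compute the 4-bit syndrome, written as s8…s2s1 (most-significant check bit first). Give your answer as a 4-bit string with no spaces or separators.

0000

s1 (pos 1,3,5,7,9,11,13,15): 1⊕0⊕0⊕0⊕1⊕0⊕1⊕1 = 0
s2 (pos 2,3,6,7,10,11,14,15): 1⊕0⊕0⊕0⊕1⊕0⊕1⊕1 = 0
s4 (pos 4,5,6,7,12,13,14,15): 0⊕0⊕0⊕0⊕1⊕1⊕1⊕1 = 0
s8 (pos 8,9,10,11,12,13,14,15): 0⊕1⊕1⊕0⊕1⊕1⊕1⊕1 = 0
Syndrome s8…s1 = 0000 → no error.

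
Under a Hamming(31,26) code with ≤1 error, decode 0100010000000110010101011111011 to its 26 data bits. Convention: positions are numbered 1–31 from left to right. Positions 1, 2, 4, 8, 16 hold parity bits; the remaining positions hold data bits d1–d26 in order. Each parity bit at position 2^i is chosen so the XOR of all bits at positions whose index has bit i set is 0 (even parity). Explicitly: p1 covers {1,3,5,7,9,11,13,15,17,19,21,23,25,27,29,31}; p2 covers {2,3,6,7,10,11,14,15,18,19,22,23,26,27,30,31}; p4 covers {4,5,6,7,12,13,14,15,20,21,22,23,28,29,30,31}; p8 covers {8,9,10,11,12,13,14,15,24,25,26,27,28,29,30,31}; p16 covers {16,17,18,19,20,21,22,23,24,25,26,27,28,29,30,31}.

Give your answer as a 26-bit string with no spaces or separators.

00100000011010101011111011

s1 (pos 1,3,5,7,9,11,13,15,17,19,21,23,25,27,29,31): 0⊕0⊕0⊕0⊕0⊕0⊕0⊕1⊕0⊕0⊕0⊕0⊕1⊕1⊕0⊕1 = 0
s2 (pos 2,3,6,7,10,11,14,15,18,19,22,23,26,27,30,31): 1⊕0⊕1⊕0⊕0⊕0⊕1⊕1⊕1⊕0⊕1⊕0⊕1⊕1⊕1⊕1 = 0
s4 (pos 4,5,6,7,12,13,14,15,20,21,22,23,28,29,30,31): 0⊕0⊕1⊕0⊕0⊕0⊕1⊕1⊕1⊕0⊕1⊕0⊕1⊕0⊕1⊕1 = 0
s8 (pos 8,9,10,11,12,13,14,15,24,25,26,27,28,29,30,31): 0⊕0⊕0⊕0⊕0⊕0⊕1⊕1⊕1⊕1⊕1⊕1⊕1⊕0⊕1⊕1 = 1
s16 (pos 16,17,18,19,20,21,22,23,24,25,26,27,28,29,30,31): 0⊕0⊕1⊕0⊕1⊕0⊕1⊕0⊕1⊕1⊕1⊕1⊕1⊕0⊕1⊕1 = 0
Syndrome s16…s1 = 01000 → error at position 8.
Flip position 8: 0100010000000110010101011111011 → 0100010100000110010101011111011
Read data bits from positions 3,5,6,7,9,10,11,12,13,14,15,17,18,19,20,21,22,23,24,25,26,27,28,29,30,31: 00100000011010101011111011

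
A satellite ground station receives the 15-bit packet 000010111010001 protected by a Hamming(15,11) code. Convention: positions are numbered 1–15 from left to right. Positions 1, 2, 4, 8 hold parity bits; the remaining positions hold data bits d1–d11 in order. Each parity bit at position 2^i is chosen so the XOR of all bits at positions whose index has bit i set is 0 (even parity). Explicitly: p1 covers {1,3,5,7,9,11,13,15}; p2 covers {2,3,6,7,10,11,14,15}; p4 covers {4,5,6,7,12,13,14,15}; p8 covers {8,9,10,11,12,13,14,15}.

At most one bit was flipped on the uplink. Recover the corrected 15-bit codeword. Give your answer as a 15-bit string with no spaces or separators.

s1 (pos 1,3,5,7,9,11,13,15): 0⊕0⊕1⊕1⊕1⊕1⊕0⊕1 = 1
s2 (pos 2,3,6,7,10,11,14,15): 0⊕0⊕0⊕1⊕0⊕1⊕0⊕1 = 1
s4 (pos 4,5,6,7,12,13,14,15): 0⊕1⊕0⊕1⊕0⊕0⊕0⊕1 = 1
s8 (pos 8,9,10,11,12,13,14,15): 1⊕1⊕0⊕1⊕0⊕0⊕0⊕1 = 0
Syndrome s8…s1 = 0111 → error at position 7.
Flip position 7: 000010111010001 → 000010011010001

000010011010001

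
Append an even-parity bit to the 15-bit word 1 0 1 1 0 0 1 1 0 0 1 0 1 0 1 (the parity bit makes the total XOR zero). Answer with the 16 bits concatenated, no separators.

XOR of the 15 data bits: 1⊕0⊕1⊕1⊕0⊕0⊕1⊕1⊕0⊕0⊕1⊕0⊕1⊕0⊕1 = 0
Parity bit = 0 (so all 16 bits XOR to 0).

1011001100101010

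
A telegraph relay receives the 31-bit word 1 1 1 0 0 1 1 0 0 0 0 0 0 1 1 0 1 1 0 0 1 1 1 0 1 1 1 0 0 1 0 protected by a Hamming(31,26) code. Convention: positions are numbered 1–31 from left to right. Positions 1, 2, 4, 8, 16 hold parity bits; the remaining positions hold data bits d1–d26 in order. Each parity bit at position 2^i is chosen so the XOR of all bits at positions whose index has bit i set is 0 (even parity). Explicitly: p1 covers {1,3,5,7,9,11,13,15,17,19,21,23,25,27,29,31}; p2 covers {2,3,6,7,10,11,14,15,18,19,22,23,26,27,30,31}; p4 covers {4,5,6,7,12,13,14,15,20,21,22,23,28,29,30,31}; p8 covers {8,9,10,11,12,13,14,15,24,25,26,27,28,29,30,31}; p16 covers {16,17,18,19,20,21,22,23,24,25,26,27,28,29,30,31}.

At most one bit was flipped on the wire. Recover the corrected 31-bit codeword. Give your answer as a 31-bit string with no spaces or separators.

s1 (pos 1,3,5,7,9,11,13,15,17,19,21,23,25,27,29,31): 1⊕1⊕0⊕1⊕0⊕0⊕0⊕1⊕1⊕0⊕1⊕1⊕1⊕1⊕0⊕0 = 1
s2 (pos 2,3,6,7,10,11,14,15,18,19,22,23,26,27,30,31): 1⊕1⊕1⊕1⊕0⊕0⊕1⊕1⊕1⊕0⊕1⊕1⊕1⊕1⊕1⊕0 = 0
s4 (pos 4,5,6,7,12,13,14,15,20,21,22,23,28,29,30,31): 0⊕0⊕1⊕1⊕0⊕0⊕1⊕1⊕0⊕1⊕1⊕1⊕0⊕0⊕1⊕0 = 0
s8 (pos 8,9,10,11,12,13,14,15,24,25,26,27,28,29,30,31): 0⊕0⊕0⊕0⊕0⊕0⊕1⊕1⊕0⊕1⊕1⊕1⊕0⊕0⊕1⊕0 = 0
s16 (pos 16,17,18,19,20,21,22,23,24,25,26,27,28,29,30,31): 0⊕1⊕1⊕0⊕0⊕1⊕1⊕1⊕0⊕1⊕1⊕1⊕0⊕0⊕1⊕0 = 1
Syndrome s16…s1 = 10001 → error at position 17.
Flip position 17: 1110011000000110110011101110010 → 1110011000000110010011101110010

1110011000000110010011101110010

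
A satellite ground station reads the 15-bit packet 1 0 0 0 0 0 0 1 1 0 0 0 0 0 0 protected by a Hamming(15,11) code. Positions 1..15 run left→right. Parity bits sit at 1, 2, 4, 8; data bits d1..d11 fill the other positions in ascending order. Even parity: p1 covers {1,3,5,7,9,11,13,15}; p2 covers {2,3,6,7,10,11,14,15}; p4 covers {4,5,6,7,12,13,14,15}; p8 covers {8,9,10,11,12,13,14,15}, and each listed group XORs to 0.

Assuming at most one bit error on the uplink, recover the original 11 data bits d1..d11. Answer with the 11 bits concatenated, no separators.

s1 (pos 1,3,5,7,9,11,13,15): 1⊕0⊕0⊕0⊕1⊕0⊕0⊕0 = 0
s2 (pos 2,3,6,7,10,11,14,15): 0⊕0⊕0⊕0⊕0⊕0⊕0⊕0 = 0
s4 (pos 4,5,6,7,12,13,14,15): 0⊕0⊕0⊕0⊕0⊕0⊕0⊕0 = 0
s8 (pos 8,9,10,11,12,13,14,15): 1⊕1⊕0⊕0⊕0⊕0⊕0⊕0 = 0
Syndrome s8…s1 = 0000 → no error.
Read data bits from positions 3,5,6,7,9,10,11,12,13,14,15: 00001000000

00001000000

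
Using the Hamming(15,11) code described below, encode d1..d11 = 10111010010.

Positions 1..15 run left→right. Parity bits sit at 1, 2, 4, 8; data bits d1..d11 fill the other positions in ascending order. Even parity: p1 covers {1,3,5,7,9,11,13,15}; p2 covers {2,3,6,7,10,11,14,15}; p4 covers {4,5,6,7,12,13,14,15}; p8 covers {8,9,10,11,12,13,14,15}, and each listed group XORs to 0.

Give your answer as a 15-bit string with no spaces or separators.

011101111010010

Place data at non-parity positions: p1 p2 1 p4 0 1 1 p8 1 0 1 0 0 1 0
p1 (pos 1,3,5,7,9,11,13,15): XOR of data positions = 1⊕0⊕1⊕1⊕1⊕0⊕0 = 0
p2 (pos 2,3,6,7,10,11,14,15): XOR of data positions = 1⊕1⊕1⊕0⊕1⊕1⊕0 = 1
p4 (pos 4,5,6,7,12,13,14,15): XOR of data positions = 0⊕1⊕1⊕0⊕0⊕1⊕0 = 1
p8 (pos 8,9,10,11,12,13,14,15): XOR of data positions = 1⊕0⊕1⊕0⊕0⊕1⊕0 = 1
Codeword: 011101111010010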